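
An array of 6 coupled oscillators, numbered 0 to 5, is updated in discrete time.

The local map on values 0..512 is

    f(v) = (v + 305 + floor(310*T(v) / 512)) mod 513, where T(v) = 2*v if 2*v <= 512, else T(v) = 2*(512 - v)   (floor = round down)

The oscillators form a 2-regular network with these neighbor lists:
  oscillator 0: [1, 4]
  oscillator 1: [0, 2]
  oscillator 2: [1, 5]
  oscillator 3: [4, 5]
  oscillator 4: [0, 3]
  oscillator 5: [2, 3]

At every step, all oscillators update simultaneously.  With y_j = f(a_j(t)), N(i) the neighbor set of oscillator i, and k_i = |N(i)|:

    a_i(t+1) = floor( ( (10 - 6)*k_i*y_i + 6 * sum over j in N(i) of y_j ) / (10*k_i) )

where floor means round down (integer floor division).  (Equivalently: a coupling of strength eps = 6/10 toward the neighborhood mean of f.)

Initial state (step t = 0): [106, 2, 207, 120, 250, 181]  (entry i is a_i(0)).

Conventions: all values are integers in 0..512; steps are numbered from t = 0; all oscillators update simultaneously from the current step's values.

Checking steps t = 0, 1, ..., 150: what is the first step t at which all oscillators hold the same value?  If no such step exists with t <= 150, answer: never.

Answer: 6
Key observation: Synchronization is absorbing here: once all oscillators are equal they stay equal, and step 6 is the first all-equal step.

Derivation:
t=0: [106, 2, 207, 120, 250, 181]  (not all equal)
t=1: [206, 206, 249, 183, 162, 168]  (not all equal)
t=2: [217, 275, 259, 172, 192, 226]  (not all equal)
t=3: [279, 329, 336, 220, 219, 275]  (not all equal)
t=4: [326, 345, 344, 299, 299, 326]  (not all equal)
t=5: [343, 340, 340, 346, 346, 343]  (not all equal)
t=6: [339, 339, 339, 339, 339, 339]  (all equal)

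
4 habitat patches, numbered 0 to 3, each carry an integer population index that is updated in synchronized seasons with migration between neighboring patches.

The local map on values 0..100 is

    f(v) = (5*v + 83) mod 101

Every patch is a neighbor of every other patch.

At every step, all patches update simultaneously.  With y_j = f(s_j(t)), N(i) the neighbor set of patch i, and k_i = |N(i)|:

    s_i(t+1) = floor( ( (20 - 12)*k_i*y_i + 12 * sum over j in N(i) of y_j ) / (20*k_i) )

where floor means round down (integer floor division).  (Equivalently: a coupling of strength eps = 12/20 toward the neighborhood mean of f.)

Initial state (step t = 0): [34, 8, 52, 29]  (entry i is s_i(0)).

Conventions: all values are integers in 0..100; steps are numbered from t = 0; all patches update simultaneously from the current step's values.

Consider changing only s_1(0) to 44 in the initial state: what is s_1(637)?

Simulating step by step:
t=0: [34, 44, 52, 29]
t=1: [33, 23, 31, 28]
t=2: [49, 59, 47, 44]
t=3: [28, 38, 26, 23]
t=4: [44, 54, 42, 59]
t=5: [43, 53, 61, 58]
t=6: [78, 68, 76, 73]
t=7: [52, 42, 50, 47]
t=8: [43, 53, 41, 38]
t=9: [78, 68, 76, 73]

Answer: s_1(637) = 42
Key observation: The state at step 6, [78, 68, 76, 73], reappears at step 9: the system is in a cycle of period 3 from step 6 on.  Therefore the state at step 637 equals the state at step 6 + ((637 - 6) mod 3) = 7, which is [52, 42, 50, 47].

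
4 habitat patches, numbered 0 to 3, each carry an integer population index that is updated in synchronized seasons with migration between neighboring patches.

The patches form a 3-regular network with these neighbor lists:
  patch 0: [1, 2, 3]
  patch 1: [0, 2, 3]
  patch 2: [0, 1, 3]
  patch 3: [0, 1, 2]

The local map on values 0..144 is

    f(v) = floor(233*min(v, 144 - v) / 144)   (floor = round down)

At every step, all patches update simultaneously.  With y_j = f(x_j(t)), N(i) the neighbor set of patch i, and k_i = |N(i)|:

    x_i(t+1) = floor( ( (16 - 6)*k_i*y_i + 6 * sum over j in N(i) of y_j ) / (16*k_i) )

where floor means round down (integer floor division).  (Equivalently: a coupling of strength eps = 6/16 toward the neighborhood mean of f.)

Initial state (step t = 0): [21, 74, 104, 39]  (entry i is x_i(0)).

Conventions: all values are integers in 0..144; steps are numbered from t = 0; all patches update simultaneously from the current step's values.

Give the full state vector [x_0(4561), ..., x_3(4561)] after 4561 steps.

Answer: [48, 48, 48, 48]
Key observation: The state at step 24, [114, 114, 114, 114], reappears at step 33: the system is in a cycle of period 9 from step 24 on.  Therefore the state at step 4561 equals the state at step 24 + ((4561 - 24) mod 9) = 25, which is [48, 48, 48, 48].

Derivation:
t=0: [21, 74, 104, 39]
t=1: [50, 90, 66, 65]
t=2: [87, 90, 100, 99]
t=3: [86, 83, 75, 76]
t=4: [98, 100, 107, 106]
t=5: [70, 68, 62, 63]
t=6: [109, 108, 103, 103]
t=7: [58, 59, 63, 63]
t=8: [95, 96, 99, 99]
t=9: [77, 76, 73, 73]
t=10: [109, 110, 112, 112]
t=11: [54, 54, 52, 52]
t=12: [86, 86, 84, 84]
t=13: [94, 94, 96, 96]
t=14: [79, 79, 77, 77]
t=15: [105, 105, 107, 107]
t=16: [62, 62, 60, 60]
t=17: [99, 99, 97, 97]
t=18: [73, 73, 75, 75]
t=19: [113, 113, 111, 111]
t=20: [50, 50, 52, 52]
t=21: [81, 81, 83, 83]
t=22: [100, 100, 98, 98]
t=23: [71, 71, 73, 73]
t=24: [114, 114, 114, 114]
t=25: [48, 48, 48, 48]
t=26: [77, 77, 77, 77]
t=27: [108, 108, 108, 108]
t=28: [58, 58, 58, 58]
t=29: [93, 93, 93, 93]
t=30: [82, 82, 82, 82]
t=31: [100, 100, 100, 100]
t=32: [71, 71, 71, 71]
t=33: [114, 114, 114, 114]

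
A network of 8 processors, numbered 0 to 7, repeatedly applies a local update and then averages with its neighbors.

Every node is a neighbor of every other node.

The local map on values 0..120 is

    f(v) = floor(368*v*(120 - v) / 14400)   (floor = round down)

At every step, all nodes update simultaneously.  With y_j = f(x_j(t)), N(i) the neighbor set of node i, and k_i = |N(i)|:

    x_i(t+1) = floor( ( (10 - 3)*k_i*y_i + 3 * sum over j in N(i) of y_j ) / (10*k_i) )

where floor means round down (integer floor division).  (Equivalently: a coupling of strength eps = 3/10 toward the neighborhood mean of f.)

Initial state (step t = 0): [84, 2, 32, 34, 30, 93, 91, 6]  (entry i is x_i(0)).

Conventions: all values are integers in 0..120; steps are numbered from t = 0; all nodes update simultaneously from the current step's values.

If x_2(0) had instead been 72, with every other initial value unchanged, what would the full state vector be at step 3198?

Simulating step by step:
t=0: [84, 2, 72, 34, 30, 93, 91, 6]
t=1: [70, 23, 77, 68, 65, 61, 63, 30]
t=2: [86, 65, 83, 87, 88, 88, 88, 73]
t=3: [75, 86, 77, 74, 73, 73, 73, 83]
t=4: [85, 77, 83, 85, 85, 85, 85, 79]
t=5: [76, 81, 78, 76, 76, 76, 76, 80]
t=6: [84, 81, 83, 84, 84, 84, 84, 81]
t=7: [77, 79, 77, 77, 77, 77, 77, 79]
t=8: [83, 82, 83, 83, 83, 83, 83, 82]
t=9: [78, 78, 78, 78, 78, 78, 78, 78]
t=10: [83, 83, 83, 83, 83, 83, 83, 83]
t=11: [78, 78, 78, 78, 78, 78, 78, 78]

Answer: [83, 83, 83, 83, 83, 83, 83, 83]
Key observation: The state at step 9, [78, 78, 78, 78, 78, 78, 78, 78], reappears at step 11: the system is in a cycle of period 2 from step 9 on.  Therefore the state at step 3198 equals the state at step 9 + ((3198 - 9) mod 2) = 10, which is [83, 83, 83, 83, 83, 83, 83, 83].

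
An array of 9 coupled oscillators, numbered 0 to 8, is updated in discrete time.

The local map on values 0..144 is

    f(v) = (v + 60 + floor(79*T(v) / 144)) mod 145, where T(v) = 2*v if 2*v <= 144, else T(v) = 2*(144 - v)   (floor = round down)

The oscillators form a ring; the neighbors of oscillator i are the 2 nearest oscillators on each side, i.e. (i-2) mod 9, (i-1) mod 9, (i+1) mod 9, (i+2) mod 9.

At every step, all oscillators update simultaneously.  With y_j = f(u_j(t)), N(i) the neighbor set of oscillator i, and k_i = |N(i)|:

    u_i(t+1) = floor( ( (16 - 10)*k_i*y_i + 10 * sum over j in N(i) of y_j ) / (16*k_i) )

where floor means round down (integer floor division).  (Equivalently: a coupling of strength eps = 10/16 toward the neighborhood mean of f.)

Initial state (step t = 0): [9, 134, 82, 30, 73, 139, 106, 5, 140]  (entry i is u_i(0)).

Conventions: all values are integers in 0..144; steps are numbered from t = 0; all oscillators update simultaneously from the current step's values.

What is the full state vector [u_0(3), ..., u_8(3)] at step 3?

Simulating step by step:
t=0: [9, 134, 82, 30, 73, 139, 106, 5, 140]
t=1: [68, 72, 75, 84, 72, 71, 62, 66, 64]
t=2: [57, 61, 63, 64, 61, 59, 52, 53, 52]
t=3: [34, 39, 43, 44, 40, 36, 29, 28, 28]

Answer: [34, 39, 43, 44, 40, 36, 29, 28, 28]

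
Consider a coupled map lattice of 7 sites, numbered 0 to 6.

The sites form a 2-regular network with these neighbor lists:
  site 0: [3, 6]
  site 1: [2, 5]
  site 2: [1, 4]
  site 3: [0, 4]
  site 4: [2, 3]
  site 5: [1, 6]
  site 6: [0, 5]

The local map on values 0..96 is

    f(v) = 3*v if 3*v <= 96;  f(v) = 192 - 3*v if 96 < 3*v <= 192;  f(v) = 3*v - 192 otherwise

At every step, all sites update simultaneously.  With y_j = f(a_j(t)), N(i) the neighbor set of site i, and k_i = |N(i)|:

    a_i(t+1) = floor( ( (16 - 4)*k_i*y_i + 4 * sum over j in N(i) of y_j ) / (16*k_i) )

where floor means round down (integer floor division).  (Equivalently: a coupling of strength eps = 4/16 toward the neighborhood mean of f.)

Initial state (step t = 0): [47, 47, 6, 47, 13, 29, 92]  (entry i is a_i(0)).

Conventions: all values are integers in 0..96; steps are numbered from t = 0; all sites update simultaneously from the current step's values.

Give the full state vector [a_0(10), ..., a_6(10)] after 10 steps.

Simulating step by step:
t=0: [47, 47, 6, 47, 13, 29, 92]
t=1: [55, 51, 24, 49, 37, 82, 80]
t=2: [31, 45, 69, 47, 75, 51, 46]
t=3: [82, 49, 22, 54, 33, 43, 57]
t=4: [46, 49, 66, 40, 81, 55, 30]
t=5: [60, 37, 16, 67, 48, 37, 77]
t=6: [15, 76, 52, 14, 43, 75, 40]
t=7: [48, 35, 39, 45, 57, 38, 63]
t=8: [43, 84, 69, 51, 32, 69, 18]
t=9: [58, 48, 30, 49, 78, 25, 50]
t=10: [24, 56, 78, 41, 48, 67, 43]

Answer: [24, 56, 78, 41, 48, 67, 43]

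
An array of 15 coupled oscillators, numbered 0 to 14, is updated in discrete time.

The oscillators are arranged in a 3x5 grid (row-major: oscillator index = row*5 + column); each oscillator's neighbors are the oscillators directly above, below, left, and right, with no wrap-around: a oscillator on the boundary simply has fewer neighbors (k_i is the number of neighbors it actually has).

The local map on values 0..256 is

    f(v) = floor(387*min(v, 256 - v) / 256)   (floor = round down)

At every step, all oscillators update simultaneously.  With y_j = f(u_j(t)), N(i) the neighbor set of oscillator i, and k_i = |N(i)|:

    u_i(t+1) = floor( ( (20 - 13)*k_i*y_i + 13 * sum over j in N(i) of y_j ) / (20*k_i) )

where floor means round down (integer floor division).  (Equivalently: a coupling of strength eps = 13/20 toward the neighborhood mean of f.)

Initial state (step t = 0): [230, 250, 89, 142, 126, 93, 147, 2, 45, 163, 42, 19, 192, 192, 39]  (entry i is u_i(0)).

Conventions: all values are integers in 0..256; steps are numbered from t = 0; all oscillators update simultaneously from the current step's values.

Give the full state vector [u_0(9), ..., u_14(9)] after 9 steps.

Simulating step by step:
t=0: [230, 250, 89, 142, 126, 93, 147, 2, 45, 163, 42, 19, 192, 192, 39]
t=1: [62, 76, 86, 145, 167, 106, 86, 76, 90, 117, 76, 79, 61, 81, 97]
t=2: [121, 116, 131, 145, 158, 129, 127, 119, 141, 151, 130, 114, 109, 123, 147]
t=3: [182, 182, 178, 168, 157, 188, 183, 179, 172, 160, 184, 178, 173, 173, 168]
t=4: [108, 112, 118, 131, 142, 106, 110, 118, 128, 139, 108, 115, 121, 126, 134]
t=5: [163, 169, 178, 183, 178, 162, 168, 179, 186, 180, 165, 171, 180, 187, 183]
t=6: [137, 130, 118, 111, 113, 138, 130, 116, 108, 111, 135, 128, 115, 107, 109]
t=7: [182, 185, 177, 169, 168, 181, 186, 175, 165, 166, 184, 185, 175, 164, 164]
t=8: [110, 110, 119, 130, 133, 109, 109, 121, 133, 136, 109, 110, 122, 134, 138]
t=9: [165, 168, 179, 185, 185, 164, 167, 179, 184, 182, 164, 169, 179, 182, 180]

Answer: [165, 168, 179, 185, 185, 164, 167, 179, 184, 182, 164, 169, 179, 182, 180]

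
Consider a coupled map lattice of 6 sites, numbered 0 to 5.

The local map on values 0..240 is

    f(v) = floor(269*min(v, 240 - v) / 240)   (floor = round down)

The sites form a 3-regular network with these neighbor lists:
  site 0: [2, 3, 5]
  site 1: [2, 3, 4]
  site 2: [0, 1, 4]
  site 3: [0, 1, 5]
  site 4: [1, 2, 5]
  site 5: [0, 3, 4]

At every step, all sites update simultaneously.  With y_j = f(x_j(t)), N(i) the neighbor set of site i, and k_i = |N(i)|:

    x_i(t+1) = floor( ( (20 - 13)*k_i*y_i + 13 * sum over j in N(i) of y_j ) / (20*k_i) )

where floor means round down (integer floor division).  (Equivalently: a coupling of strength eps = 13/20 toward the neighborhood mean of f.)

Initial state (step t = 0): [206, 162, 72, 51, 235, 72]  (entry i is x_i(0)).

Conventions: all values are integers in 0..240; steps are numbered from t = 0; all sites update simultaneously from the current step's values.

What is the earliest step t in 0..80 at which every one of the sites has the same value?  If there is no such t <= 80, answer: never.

Simulating step by step:
t=0: [206, 162, 72, 51, 235, 72]  (not all equal)
t=1: [60, 61, 56, 64, 55, 49]  (not all equal)
t=2: [63, 65, 64, 65, 61, 62]  (not all equal)
t=3: [70, 70, 70, 70, 69, 69]  (not all equal)
t=4: [77, 77, 77, 77, 77, 77]  (all equal)

Answer: 4
Key observation: Synchronization is absorbing here: once all sites are equal they stay equal, and step 4 is the first all-equal step.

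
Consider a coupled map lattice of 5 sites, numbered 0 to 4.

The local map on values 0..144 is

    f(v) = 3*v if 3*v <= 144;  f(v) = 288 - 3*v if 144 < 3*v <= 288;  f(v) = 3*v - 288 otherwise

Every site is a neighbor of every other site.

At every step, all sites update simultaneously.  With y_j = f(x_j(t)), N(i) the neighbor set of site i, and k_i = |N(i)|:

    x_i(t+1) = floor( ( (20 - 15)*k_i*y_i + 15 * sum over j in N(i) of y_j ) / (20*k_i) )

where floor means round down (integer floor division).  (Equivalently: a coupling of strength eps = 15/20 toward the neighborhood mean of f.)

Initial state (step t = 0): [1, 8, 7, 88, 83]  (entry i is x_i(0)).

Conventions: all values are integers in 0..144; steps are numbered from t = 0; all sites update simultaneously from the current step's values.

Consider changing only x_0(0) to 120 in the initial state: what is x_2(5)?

Answer: x_2(5) = 9
Key observation: This trace re-runs the system from the modified initial state.

Derivation:
t=0: [120, 8, 7, 88, 83]
t=1: [38, 35, 35, 35, 36]
t=2: [107, 107, 107, 107, 107]
t=3: [33, 33, 33, 33, 33]
t=4: [99, 99, 99, 99, 99]
t=5: [9, 9, 9, 9, 9]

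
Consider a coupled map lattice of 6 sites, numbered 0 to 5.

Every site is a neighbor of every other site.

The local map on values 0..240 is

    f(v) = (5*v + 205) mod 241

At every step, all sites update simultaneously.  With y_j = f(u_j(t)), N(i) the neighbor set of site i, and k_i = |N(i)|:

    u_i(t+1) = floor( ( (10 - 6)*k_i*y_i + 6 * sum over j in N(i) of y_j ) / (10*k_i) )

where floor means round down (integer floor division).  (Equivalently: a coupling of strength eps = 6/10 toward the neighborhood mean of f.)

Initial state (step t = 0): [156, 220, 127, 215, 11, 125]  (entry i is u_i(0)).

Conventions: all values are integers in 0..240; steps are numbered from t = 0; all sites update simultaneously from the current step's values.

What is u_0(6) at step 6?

Answer: u_0(6) = 125

Derivation:
t=0: [156, 220, 127, 215, 11, 125]
t=1: [58, 80, 85, 73, 58, 82]
t=2: [65, 96, 103, 86, 65, 99]
t=3: [122, 165, 175, 151, 122, 170]
t=4: [109, 101, 115, 149, 109, 108]
t=5: [78, 134, 86, 134, 78, 76]
t=6: [125, 136, 137, 136, 125, 123]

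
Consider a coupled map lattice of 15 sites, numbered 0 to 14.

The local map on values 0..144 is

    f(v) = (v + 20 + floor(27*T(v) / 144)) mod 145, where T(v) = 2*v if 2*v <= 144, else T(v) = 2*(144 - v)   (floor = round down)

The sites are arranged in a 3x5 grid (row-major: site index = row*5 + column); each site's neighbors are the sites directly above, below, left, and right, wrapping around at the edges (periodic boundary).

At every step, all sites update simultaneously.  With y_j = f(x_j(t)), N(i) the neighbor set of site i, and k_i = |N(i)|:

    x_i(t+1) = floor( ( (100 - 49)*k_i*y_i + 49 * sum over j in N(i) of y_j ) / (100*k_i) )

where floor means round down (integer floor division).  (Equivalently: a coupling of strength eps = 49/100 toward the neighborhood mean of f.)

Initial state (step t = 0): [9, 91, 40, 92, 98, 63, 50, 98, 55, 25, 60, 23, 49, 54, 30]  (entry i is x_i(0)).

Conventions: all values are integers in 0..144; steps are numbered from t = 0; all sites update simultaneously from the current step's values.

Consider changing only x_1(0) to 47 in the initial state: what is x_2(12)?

Answer: x_2(12) = 85
Key observation: This trace re-runs the system from the modified initial state.

Derivation:
t=0: [9, 47, 40, 92, 98, 63, 50, 98, 55, 25, 60, 23, 49, 54, 30]
t=1: [68, 72, 91, 115, 102, 87, 90, 111, 99, 76, 82, 70, 87, 93, 78]
t=2: [119, 120, 114, 65, 113, 125, 128, 136, 117, 125, 122, 120, 129, 114, 125]
t=3: [21, 4, 16, 73, 88, 6, 8, 9, 16, 23, 5, 5, 6, 15, 22]
t=4: [49, 30, 46, 91, 98, 33, 29, 33, 51, 56, 31, 26, 31, 49, 55]
t=5: [83, 65, 81, 114, 118, 70, 60, 69, 92, 96, 68, 57, 67, 90, 95]
t=6: [105, 110, 104, 47, 49, 117, 105, 115, 113, 115, 115, 103, 114, 112, 114]
t=7: [99, 140, 98, 105, 71, 35, 105, 51, 101, 28, 34, 104, 51, 101, 28]
t=8: [101, 75, 109, 135, 107, 83, 109, 107, 121, 76, 82, 108, 107, 121, 75]
t=9: [132, 130, 123, 42, 119, 128, 136, 123, 36, 109, 127, 136, 123, 35, 108]
t=10: [9, 10, 14, 57, 46, 26, 11, 13, 70, 99, 25, 11, 13, 70, 98]
t=11: [43, 34, 45, 93, 91, 59, 37, 46, 106, 116, 59, 37, 46, 106, 116]
t=12: [89, 70, 85, 127, 92, 82, 74, 88, 115, 46, 82, 74, 88, 115, 46]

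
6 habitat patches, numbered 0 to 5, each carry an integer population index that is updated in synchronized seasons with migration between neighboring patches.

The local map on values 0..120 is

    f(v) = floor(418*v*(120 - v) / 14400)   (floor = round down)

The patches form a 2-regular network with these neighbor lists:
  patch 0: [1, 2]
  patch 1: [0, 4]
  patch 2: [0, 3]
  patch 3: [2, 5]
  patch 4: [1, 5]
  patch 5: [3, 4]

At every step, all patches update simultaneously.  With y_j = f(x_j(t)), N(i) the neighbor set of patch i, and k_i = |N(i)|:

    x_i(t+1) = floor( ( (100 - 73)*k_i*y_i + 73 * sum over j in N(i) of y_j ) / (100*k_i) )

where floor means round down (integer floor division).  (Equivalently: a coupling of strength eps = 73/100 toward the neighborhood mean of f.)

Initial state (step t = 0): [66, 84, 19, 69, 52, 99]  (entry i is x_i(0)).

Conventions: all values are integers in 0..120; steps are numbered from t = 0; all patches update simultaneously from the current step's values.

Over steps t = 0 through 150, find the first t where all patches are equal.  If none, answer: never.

Simulating step by step:
t=0: [66, 84, 19, 69, 52, 99]  (not all equal)
t=1: [79, 98, 89, 69, 81, 90]  (not all equal)
t=2: [77, 84, 93, 85, 75, 91]  (not all equal)
t=3: [83, 93, 85, 77, 85, 87]  (not all equal)
t=4: [81, 83, 90, 87, 79, 88]  (not all equal)
t=5: [85, 91, 84, 80, 87, 86]  (not all equal)
t=6: [82, 82, 88, 87, 80, 86]  (not all equal)
t=7: [86, 90, 85, 82, 88, 86]  (not all equal)
t=8: [82, 81, 86, 86, 81, 85]  (not all equal)
t=9: [88, 90, 86, 84, 89, 87]  (not all equal)
t=10: [81, 79, 84, 84, 80, 83]  (not all equal)
t=11: [90, 92, 88, 87, 91, 89]  (not all equal)
t=12: [77, 76, 80, 81, 76, 79]  (not all equal)
t=13: [94, 96, 93, 92, 95, 94]  (not all equal)
t=14: [69, 68, 72, 71, 68, 70]  (not all equal)
t=15: [101, 102, 100, 100, 101, 101]  (not all equal)
t=16: [55, 54, 56, 56, 54, 56]  (not all equal)
t=17: [103, 103, 103, 104, 103, 103]  (not all equal)
t=18: [50, 50, 49, 49, 50, 49]  (not all equal)
t=19: [100, 101, 100, 100, 100, 100]  (not all equal)
t=20: [56, 57, 58, 58, 56, 58]  (not all equal)
t=21: [104, 104, 104, 104, 104, 104]  (all equal)

Answer: 21
Key observation: Synchronization is absorbing here: once all patches are equal they stay equal, and step 21 is the first all-equal step.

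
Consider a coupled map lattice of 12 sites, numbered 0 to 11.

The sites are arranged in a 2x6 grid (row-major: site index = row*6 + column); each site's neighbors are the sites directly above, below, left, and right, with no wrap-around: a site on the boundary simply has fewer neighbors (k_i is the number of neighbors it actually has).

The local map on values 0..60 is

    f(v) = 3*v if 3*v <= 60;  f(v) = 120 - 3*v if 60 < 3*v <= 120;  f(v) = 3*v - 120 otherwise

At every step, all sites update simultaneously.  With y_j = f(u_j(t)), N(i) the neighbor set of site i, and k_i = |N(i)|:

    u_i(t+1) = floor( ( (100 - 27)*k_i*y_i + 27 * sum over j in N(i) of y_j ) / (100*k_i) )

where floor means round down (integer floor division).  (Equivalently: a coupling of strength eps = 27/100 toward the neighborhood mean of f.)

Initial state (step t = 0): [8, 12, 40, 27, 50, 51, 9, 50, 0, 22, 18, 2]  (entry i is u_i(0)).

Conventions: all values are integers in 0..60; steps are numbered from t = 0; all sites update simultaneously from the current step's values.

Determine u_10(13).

Answer: u_10(13) = 21

Derivation:
t=0: [8, 12, 40, 27, 50, 51, 9, 50, 0, 22, 18, 2]
t=1: [26, 31, 6, 36, 33, 28, 27, 27, 7, 47, 47, 16]
t=2: [39, 28, 18, 14, 21, 35, 39, 36, 22, 20, 23, 42]
t=3: [7, 32, 51, 46, 51, 19, 4, 17, 50, 57, 48, 13]
t=4: [20, 26, 30, 23, 33, 51, 18, 43, 34, 43, 28, 39]
t=5: [56, 39, 31, 42, 26, 27, 48, 16, 17, 16, 29, 11]
t=6: [38, 13, 25, 14, 37, 38, 30, 42, 48, 43, 35, 33]
t=7: [13, 33, 42, 36, 12, 8, 23, 12, 22, 13, 14, 18]
t=8: [38, 22, 12, 16, 33, 29, 47, 37, 46, 38, 42, 48]
t=9: [14, 44, 37, 40, 23, 30, 17, 14, 17, 10, 8, 22]
t=10: [39, 17, 12, 8, 42, 36, 48, 40, 44, 28, 29, 46]
t=11: [12, 40, 34, 24, 10, 12, 17, 7, 15, 32, 29, 19]
t=12: [33, 6, 21, 41, 32, 38, 44, 23, 38, 28, 34, 50]
t=13: [19, 24, 44, 12, 19, 11, 18, 40, 17, 28, 21, 25]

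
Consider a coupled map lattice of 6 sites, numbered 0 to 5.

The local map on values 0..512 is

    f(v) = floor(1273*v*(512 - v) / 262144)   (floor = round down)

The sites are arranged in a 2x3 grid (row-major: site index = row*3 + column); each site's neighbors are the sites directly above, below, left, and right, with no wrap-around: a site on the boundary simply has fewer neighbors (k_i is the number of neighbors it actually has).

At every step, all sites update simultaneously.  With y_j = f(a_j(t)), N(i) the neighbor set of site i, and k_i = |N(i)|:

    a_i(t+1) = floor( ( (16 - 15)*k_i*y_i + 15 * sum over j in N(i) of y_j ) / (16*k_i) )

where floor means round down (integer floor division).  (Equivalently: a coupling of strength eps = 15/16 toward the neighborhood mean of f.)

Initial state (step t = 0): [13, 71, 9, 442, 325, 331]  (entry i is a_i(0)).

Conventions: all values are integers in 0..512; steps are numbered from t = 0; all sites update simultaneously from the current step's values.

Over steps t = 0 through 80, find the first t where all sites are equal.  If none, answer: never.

Simulating step by step:
t=0: [13, 71, 9, 442, 325, 331]  (not all equal)
t=1: [143, 117, 208, 162, 203, 166]  (not all equal)
t=2: [249, 284, 254, 279, 261, 303]  (not all equal)
t=3: [314, 317, 310, 317, 312, 317]  (not all equal)
t=4: [300, 302, 300, 301, 300, 303]  (not all equal)
t=5: [307, 307, 307, 308, 307, 307]  (not all equal)
t=6: [305, 305, 305, 305, 305, 305]  (all equal)

Answer: 6
Key observation: Synchronization is absorbing here: once all sites are equal they stay equal, and step 6 is the first all-equal step.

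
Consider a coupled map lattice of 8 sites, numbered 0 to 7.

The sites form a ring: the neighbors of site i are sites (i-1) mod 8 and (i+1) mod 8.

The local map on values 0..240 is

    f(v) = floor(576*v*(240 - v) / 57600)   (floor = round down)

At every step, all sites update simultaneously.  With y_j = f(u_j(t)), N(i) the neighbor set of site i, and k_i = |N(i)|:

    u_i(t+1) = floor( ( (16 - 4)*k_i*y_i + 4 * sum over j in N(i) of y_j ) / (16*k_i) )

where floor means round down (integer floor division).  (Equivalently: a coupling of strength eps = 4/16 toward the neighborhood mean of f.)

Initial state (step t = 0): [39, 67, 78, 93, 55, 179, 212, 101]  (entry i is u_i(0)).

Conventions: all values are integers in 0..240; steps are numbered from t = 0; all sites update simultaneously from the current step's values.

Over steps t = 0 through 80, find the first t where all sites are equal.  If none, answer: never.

Simulating step by step:
t=0: [39, 67, 78, 93, 55, 179, 212, 101]  (not all equal)
t=1: [90, 111, 125, 130, 106, 101, 75, 122]  (not all equal)
t=2: [137, 142, 143, 142, 141, 138, 127, 139]  (not all equal)
t=3: [140, 139, 138, 138, 139, 140, 142, 140]  (not all equal)
t=4: [140, 140, 140, 140, 140, 139, 139, 139]  (not all equal)
t=5: [140, 140, 140, 140, 140, 140, 140, 140]  (all equal)

Answer: 5
Key observation: Synchronization is absorbing here: once all sites are equal they stay equal, and step 5 is the first all-equal step.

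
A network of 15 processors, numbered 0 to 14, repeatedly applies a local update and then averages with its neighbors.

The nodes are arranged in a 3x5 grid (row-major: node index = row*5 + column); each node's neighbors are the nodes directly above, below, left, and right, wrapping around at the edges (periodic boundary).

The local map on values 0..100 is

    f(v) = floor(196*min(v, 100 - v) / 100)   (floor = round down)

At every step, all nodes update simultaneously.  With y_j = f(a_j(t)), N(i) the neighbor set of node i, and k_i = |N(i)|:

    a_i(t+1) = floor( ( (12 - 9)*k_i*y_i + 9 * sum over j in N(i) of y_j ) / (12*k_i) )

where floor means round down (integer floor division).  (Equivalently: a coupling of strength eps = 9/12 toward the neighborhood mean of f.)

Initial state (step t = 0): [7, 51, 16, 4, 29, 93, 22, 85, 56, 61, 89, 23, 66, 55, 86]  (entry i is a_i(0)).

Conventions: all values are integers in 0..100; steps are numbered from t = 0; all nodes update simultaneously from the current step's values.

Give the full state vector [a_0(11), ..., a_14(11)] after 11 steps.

Simulating step by step:
t=0: [7, 51, 16, 4, 29, 93, 22, 85, 56, 61, 89, 23, 66, 55, 86]
t=1: [38, 48, 44, 50, 37, 31, 45, 49, 59, 53, 23, 53, 52, 56, 51]
t=2: [69, 87, 93, 85, 85, 71, 86, 89, 89, 80, 71, 83, 91, 90, 79]
t=3: [46, 31, 20, 22, 38, 48, 32, 19, 25, 37, 49, 31, 20, 25, 37]
t=4: [83, 62, 43, 50, 70, 83, 62, 44, 49, 72, 83, 63, 44, 50, 72]
t=5: [45, 67, 85, 87, 59, 44, 68, 85, 87, 58, 44, 68, 85, 87, 59]
t=6: [81, 61, 34, 36, 71, 81, 60, 34, 36, 71, 80, 60, 34, 36, 71]
t=7: [48, 67, 68, 66, 55, 48, 67, 69, 66, 55, 48, 68, 69, 66, 55]
t=8: [87, 68, 62, 69, 85, 87, 68, 62, 69, 85, 86, 68, 61, 69, 85]
t=9: [33, 57, 69, 56, 34, 33, 57, 69, 56, 34, 33, 58, 69, 57, 34]
t=10: [68, 75, 69, 77, 69, 68, 75, 69, 77, 69, 67, 75, 68, 76, 69]
t=11: [59, 53, 55, 51, 57, 59, 53, 55, 51, 57, 59, 54, 56, 51, 58]

Answer: [59, 53, 55, 51, 57, 59, 53, 55, 51, 57, 59, 54, 56, 51, 58]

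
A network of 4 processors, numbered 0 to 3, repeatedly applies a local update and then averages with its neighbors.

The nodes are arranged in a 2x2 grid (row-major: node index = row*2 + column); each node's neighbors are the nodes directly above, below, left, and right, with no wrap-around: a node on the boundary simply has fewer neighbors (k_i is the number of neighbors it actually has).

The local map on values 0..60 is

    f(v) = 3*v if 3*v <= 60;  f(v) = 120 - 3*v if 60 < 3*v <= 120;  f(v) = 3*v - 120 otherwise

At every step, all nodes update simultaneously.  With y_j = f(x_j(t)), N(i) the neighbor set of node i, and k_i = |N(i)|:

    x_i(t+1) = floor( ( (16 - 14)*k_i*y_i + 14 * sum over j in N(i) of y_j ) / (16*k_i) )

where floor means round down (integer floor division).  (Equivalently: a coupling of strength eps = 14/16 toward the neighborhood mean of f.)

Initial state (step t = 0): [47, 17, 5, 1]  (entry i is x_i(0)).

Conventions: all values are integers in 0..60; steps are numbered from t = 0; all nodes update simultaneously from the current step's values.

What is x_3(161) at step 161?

Simulating step by step:
t=0: [47, 17, 5, 1]
t=1: [31, 16, 12, 29]
t=2: [40, 32, 30, 40]
t=3: [23, 3, 3, 23]
t=4: [14, 45, 45, 14]
t=5: [18, 38, 38, 18]
t=6: [12, 48, 48, 12]
t=7: [25, 34, 34, 25]
t=8: [21, 41, 41, 21]
t=9: [9, 50, 50, 9]
t=10: [29, 27, 27, 29]
t=11: [38, 33, 33, 38]
t=12: [19, 7, 7, 19]
t=13: [25, 52, 52, 25]
t=14: [37, 43, 43, 37]
t=15: [9, 9, 9, 9]
t=16: [27, 27, 27, 27]
t=17: [39, 39, 39, 39]
t=18: [3, 3, 3, 3]
t=19: [9, 9, 9, 9]

Answer: x_3(161) = 39
Key observation: The state at step 15, [9, 9, 9, 9], reappears at step 19: the system is in a cycle of period 4 from step 15 on.  Therefore the state at step 161 equals the state at step 15 + ((161 - 15) mod 4) = 17, which is [39, 39, 39, 39].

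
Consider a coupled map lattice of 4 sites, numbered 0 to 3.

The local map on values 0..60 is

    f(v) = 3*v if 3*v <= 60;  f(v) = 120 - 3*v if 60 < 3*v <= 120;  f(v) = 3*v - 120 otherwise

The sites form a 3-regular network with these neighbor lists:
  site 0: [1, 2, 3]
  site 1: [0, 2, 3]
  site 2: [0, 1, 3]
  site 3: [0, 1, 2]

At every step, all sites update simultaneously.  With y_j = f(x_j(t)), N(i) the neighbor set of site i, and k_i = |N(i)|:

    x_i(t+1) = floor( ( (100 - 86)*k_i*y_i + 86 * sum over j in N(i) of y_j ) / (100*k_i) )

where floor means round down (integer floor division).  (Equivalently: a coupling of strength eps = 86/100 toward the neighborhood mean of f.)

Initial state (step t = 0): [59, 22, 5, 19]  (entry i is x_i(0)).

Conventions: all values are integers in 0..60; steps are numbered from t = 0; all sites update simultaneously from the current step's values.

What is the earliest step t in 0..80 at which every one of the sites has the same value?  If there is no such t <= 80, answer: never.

Answer: 4
Key observation: Synchronization is absorbing here: once all sites are equal they stay equal, and step 4 is the first all-equal step.

Derivation:
t=0: [59, 22, 5, 19]  (not all equal)
t=1: [44, 44, 50, 44]  (not all equal)
t=2: [17, 17, 14, 17]  (not all equal)
t=3: [48, 48, 49, 48]  (not all equal)
t=4: [24, 24, 24, 24]  (all equal)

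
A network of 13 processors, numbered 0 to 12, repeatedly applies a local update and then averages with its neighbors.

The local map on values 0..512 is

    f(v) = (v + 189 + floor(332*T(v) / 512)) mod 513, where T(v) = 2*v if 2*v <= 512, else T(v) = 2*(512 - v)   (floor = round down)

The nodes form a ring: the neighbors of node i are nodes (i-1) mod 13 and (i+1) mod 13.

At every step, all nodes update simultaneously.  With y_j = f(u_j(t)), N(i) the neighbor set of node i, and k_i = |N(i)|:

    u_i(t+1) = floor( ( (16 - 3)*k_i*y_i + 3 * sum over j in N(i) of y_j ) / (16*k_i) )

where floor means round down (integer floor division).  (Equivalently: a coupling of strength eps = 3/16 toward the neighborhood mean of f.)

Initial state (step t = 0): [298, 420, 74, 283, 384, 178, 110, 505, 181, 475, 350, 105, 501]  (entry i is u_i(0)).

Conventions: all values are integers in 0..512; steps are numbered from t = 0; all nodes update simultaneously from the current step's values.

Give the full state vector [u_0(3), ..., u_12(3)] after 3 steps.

Simulating step by step:
t=0: [298, 420, 74, 283, 384, 178, 110, 505, 181, 475, 350, 105, 501]
t=1: [242, 231, 334, 261, 215, 130, 384, 204, 110, 191, 250, 389, 219]
t=2: [223, 211, 238, 251, 207, 432, 242, 179, 382, 157, 234, 222, 188]
t=3: [177, 168, 219, 239, 166, 207, 215, 113, 195, 70, 193, 180, 121]

Answer: [177, 168, 219, 239, 166, 207, 215, 113, 195, 70, 193, 180, 121]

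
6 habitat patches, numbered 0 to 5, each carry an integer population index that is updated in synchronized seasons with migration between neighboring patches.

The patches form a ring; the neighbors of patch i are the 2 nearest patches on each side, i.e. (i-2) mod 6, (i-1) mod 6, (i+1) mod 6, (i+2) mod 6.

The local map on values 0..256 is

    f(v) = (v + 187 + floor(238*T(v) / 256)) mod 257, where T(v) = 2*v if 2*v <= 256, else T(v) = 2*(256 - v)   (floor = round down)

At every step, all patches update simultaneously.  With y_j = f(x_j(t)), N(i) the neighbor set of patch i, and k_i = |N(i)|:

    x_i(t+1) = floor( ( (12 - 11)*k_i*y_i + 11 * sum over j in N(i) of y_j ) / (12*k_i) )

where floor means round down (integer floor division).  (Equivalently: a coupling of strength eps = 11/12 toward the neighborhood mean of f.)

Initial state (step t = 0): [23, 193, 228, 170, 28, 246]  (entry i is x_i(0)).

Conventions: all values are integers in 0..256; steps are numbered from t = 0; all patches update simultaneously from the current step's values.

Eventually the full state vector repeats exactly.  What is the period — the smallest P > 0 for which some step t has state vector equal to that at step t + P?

Answer: 2
Key observation: The state at step 16, [216, 216, 216, 216, 216, 216], reappears at step 18 — and no state repeats earlier — so the cycle the system enters has period 2.

Derivation:
t=0: [23, 193, 228, 170, 28, 246]
t=1: [170, 170, 133, 150, 151, 131]
t=2: [21, 21, 12, 22, 22, 12]
t=3: [235, 235, 245, 235, 235, 245]
t=4: [199, 199, 203, 199, 199, 203]
t=5: [232, 232, 233, 232, 232, 233]
t=6: [205, 205, 205, 205, 205, 205]
t=7: [229, 229, 229, 229, 229, 229]
t=8: [209, 209, 209, 209, 209, 209]
t=9: [226, 226, 226, 226, 226, 226]
t=10: [211, 211, 211, 211, 211, 211]
t=11: [224, 224, 224, 224, 224, 224]
t=12: [213, 213, 213, 213, 213, 213]
t=13: [222, 222, 222, 222, 222, 222]
t=14: [215, 215, 215, 215, 215, 215]
t=15: [221, 221, 221, 221, 221, 221]
t=16: [216, 216, 216, 216, 216, 216]
t=17: [220, 220, 220, 220, 220, 220]
t=18: [216, 216, 216, 216, 216, 216]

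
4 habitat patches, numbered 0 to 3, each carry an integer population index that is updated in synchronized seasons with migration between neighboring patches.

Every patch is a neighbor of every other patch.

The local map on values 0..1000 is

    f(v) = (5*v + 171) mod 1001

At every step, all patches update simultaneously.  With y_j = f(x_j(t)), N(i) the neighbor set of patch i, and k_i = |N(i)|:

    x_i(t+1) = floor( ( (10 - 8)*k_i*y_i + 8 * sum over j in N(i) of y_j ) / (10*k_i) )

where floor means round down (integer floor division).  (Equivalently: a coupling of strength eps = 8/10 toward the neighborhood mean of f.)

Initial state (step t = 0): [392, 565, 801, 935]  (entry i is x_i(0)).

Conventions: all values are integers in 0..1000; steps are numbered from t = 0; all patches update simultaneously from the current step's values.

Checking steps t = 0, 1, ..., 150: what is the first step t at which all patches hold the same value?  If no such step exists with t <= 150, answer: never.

Simulating step by step:
t=0: [392, 565, 801, 935]  (not all equal)
t=1: [561, 503, 558, 513]  (not all equal)
t=2: [828, 848, 829, 844]  (not all equal)
t=3: [356, 349, 356, 351]  (not all equal)
t=4: [934, 936, 934, 935]  (not all equal)
t=5: [841, 840, 841, 840]  (not all equal)
t=6: [369, 369, 369, 369]  (all equal)

Answer: 6
Key observation: Synchronization is absorbing here: once all patches are equal they stay equal, and step 6 is the first all-equal step.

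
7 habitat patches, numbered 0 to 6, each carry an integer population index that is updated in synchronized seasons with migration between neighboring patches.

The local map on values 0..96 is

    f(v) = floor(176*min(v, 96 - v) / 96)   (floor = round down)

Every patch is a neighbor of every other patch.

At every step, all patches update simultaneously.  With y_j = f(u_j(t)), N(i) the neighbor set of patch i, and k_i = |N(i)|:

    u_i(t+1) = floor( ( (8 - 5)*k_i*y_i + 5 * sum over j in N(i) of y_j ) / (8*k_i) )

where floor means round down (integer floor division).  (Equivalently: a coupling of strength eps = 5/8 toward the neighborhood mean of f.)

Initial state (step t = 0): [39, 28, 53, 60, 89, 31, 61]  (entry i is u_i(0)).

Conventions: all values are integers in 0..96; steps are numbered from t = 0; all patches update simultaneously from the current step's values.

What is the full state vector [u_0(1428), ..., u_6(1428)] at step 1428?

Answer: [62, 62, 62, 62, 62, 62, 62]
Key observation: The state at step 7, [62, 62, 62, 62, 62, 62, 62], reappears at step 8: the system is in a cycle of period 1 from step 7 on.  Therefore the state at step 1428 equals the state at step 7 + ((1428 - 7) mod 1) = 7, which is [62, 62, 62, 62, 62, 62, 62].

Derivation:
t=0: [39, 28, 53, 60, 89, 31, 61]
t=1: [60, 55, 62, 59, 44, 56, 58]
t=2: [69, 71, 68, 69, 72, 71, 69]
t=3: [47, 46, 48, 47, 46, 46, 47]
t=4: [85, 85, 86, 85, 85, 85, 85]
t=5: [19, 19, 19, 19, 19, 19, 19]
t=6: [34, 34, 34, 34, 34, 34, 34]
t=7: [62, 62, 62, 62, 62, 62, 62]
t=8: [62, 62, 62, 62, 62, 62, 62]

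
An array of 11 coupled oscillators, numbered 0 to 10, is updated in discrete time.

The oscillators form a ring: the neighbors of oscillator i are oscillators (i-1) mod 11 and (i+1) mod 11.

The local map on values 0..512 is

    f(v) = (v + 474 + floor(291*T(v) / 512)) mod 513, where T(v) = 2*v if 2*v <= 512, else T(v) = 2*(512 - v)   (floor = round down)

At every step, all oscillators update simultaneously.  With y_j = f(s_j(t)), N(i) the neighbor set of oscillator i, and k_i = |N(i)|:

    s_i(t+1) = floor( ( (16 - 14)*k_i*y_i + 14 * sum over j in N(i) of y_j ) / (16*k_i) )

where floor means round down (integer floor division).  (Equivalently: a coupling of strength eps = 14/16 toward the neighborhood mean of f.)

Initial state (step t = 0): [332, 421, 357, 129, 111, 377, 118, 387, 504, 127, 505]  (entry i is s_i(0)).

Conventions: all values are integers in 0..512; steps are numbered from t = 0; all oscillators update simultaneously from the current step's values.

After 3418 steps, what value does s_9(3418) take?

Answer: s_9(3418) = 477
Key observation: The state at step 4, [477, 477, 477, 477, 477, 477, 477, 477, 477, 477, 477], reappears at step 5: the system is in a cycle of period 1 from step 4 on.  Therefore the state at step 3418 equals the state at step 4 + ((3418 - 4) mod 1) = 4, which is [477, 477, 477, 477, 477, 477, 477, 477, 477, 477, 477].

Derivation:
t=0: [332, 421, 357, 129, 111, 377, 118, 387, 504, 127, 505]
t=1: [481, 494, 377, 332, 342, 241, 455, 361, 375, 443, 378]
t=2: [482, 482, 486, 493, 487, 486, 483, 486, 487, 489, 480]
t=3: [477, 476, 476, 475, 475, 476, 476, 476, 476, 476, 476]
t=4: [477, 477, 477, 477, 477, 477, 477, 477, 477, 477, 477]
t=5: [477, 477, 477, 477, 477, 477, 477, 477, 477, 477, 477]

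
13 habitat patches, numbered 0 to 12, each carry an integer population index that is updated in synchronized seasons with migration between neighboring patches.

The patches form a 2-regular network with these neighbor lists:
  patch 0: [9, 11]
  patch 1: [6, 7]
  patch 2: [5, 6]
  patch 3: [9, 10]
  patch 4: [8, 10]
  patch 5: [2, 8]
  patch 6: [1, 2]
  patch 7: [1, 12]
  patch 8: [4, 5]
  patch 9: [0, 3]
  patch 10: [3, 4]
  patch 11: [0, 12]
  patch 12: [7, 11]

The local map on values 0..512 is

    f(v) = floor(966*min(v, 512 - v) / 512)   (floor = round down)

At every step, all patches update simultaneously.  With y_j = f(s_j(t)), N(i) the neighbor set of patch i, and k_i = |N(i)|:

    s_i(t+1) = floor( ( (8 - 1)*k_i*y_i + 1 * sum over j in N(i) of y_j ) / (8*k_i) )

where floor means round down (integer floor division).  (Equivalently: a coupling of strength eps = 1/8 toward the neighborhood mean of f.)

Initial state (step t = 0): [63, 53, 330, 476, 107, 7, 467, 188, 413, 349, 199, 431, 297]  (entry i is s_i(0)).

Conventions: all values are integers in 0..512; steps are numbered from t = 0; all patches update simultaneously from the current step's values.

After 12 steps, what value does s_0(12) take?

Answer: s_0(12) = 467

Derivation:
t=0: [63, 53, 330, 476, 107, 7, 467, 188, 413, 349, 199, 431, 297]
t=1: [131, 114, 306, 101, 210, 44, 101, 341, 176, 280, 344, 165, 386]
t=2: [262, 220, 356, 213, 387, 117, 203, 310, 320, 409, 313, 302, 246]
t=3: [449, 410, 294, 386, 251, 233, 379, 388, 345, 224, 367, 404, 454]
t=4: [142, 198, 402, 250, 450, 429, 256, 222, 332, 391, 283, 191, 122]
t=5: [270, 382, 221, 453, 149, 170, 458, 403, 313, 245, 414, 346, 249]
t=6: [447, 233, 390, 137, 280, 329, 129, 224, 365, 439, 185, 331, 442]
t=7: [136, 425, 238, 256, 421, 333, 254, 404, 291, 143, 348, 314, 163]
t=8: [264, 186, 443, 458, 194, 348, 457, 207, 395, 281, 311, 361, 304]
t=9: [453, 337, 139, 139, 357, 292, 120, 387, 234, 416, 360, 302, 385]
t=10: [133, 317, 269, 258, 300, 407, 234, 241, 430, 181, 284, 368, 248]
t=11: [257, 377, 440, 467, 385, 211, 437, 449, 172, 343, 431, 281, 453]
t=12: [467, 238, 151, 102, 238, 376, 147, 126, 323, 313, 153, 417, 131]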